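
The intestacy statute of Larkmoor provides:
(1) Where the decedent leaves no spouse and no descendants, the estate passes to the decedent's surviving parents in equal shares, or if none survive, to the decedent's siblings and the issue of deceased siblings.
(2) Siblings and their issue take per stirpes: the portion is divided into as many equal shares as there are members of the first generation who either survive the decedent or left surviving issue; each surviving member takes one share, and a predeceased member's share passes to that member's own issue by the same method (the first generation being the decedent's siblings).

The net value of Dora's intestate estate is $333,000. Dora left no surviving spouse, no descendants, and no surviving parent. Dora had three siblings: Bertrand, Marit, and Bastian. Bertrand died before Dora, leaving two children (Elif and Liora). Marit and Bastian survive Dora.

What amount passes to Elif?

Elif receives $55,500.

The entire $333,000 passes to the siblings and their issue.
That amount ($333,000) is divided into 3 shares of $111,000: Marit and Bastian each take $111,000; Bertrand's $111,000 share passes to Bertrand's issue.
Bertrand's share ($111,000) is divided into 2 shares of $55,500: Elif and Liora each take $55,500.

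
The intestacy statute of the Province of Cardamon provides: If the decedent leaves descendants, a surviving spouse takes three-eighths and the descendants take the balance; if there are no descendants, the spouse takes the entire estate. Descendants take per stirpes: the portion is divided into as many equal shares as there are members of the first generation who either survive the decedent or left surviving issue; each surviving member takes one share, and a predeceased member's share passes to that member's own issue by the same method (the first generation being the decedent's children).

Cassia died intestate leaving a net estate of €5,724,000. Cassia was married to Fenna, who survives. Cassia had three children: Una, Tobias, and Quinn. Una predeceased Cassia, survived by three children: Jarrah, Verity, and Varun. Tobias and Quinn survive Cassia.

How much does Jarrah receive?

Fenna takes three-eighths of €5,724,000 = €2,146,500. The remaining €3,577,500 passes to the descendants.
The descendants' portion (€3,577,500) is divided into 3 shares of €1,192,500: Tobias and Quinn each take €1,192,500; Una's €1,192,500 share passes to Una's issue.
Una's share (€1,192,500) is divided into 3 shares of €397,500: Jarrah, Verity, and Varun each take €397,500.

Jarrah receives €397,500.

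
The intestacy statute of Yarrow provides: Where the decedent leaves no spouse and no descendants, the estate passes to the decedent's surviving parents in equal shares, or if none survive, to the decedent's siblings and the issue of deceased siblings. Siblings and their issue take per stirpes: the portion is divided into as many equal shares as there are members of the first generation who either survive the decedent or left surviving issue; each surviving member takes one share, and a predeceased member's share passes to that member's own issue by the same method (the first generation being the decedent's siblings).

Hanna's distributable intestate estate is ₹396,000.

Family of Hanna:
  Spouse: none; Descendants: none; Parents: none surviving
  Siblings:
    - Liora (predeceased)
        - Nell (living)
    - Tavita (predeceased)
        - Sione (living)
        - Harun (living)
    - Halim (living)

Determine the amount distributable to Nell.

The entire ₹396,000 passes to the siblings and their issue.
That amount (₹396,000) is divided into 3 shares of ₹132,000: Halim takes ₹132,000; Liora's ₹132,000 share passes to Liora's issue; Tavita's ₹132,000 share passes to Tavita's issue.
Liora's share (₹132,000) passes entirely to Nell.
Tavita's share (₹132,000) is divided into 2 shares of ₹66,000: Sione and Harun each take ₹66,000.

Nell receives ₹132,000.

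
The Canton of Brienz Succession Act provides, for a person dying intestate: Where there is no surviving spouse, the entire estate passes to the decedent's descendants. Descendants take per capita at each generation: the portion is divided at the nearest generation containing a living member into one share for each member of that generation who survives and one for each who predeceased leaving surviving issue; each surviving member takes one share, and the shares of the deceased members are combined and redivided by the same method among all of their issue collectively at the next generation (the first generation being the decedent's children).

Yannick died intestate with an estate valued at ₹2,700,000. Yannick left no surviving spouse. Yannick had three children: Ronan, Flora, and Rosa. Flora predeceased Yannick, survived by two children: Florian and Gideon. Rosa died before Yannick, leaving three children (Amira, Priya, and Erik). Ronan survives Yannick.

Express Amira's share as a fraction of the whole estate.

Amira receives 2/15 of the estate.

The entire ₹2,700,000 passes to the descendants.
That amount (₹2,700,000) is divided at the children's generation into 3 shares of ₹900,000. Ronan takes ₹900,000. The 2 shares of the deceased (Flora and Rosa) are combined into a pool of ₹1,800,000.
That pool (₹1,800,000) is divided at the grandchildren's generation equally among Florian, Gideon, Amira, Priya, and Erik: ₹360,000 each.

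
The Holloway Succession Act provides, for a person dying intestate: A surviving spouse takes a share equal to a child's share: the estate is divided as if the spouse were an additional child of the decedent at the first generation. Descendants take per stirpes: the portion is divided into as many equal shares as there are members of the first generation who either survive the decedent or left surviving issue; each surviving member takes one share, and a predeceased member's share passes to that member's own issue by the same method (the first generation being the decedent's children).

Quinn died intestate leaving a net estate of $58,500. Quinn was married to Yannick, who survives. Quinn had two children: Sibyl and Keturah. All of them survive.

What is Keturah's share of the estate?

The spouse counts as an additional share at the children's level, so there are 3 primary shares of $19,500. Yannick takes one such share ($19,500).
The children's combined portion ($39,000) is divided into 2 shares of $19,500: Sibyl and Keturah each take $19,500.

Keturah receives $19,500.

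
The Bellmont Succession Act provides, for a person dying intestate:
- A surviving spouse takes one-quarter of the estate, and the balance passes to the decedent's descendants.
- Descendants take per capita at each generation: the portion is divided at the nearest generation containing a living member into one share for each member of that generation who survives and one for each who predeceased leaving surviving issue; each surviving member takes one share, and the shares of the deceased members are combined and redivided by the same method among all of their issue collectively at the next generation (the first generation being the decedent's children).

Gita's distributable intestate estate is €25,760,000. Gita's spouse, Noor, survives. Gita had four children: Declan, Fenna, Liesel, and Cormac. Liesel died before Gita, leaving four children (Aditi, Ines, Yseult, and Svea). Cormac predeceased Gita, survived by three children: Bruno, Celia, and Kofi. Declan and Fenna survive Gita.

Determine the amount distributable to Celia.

Noor takes one-quarter of €25,760,000 = €6,440,000. The remaining €19,320,000 passes to the descendants.
The descendants' portion (€19,320,000) is divided at the children's generation into 4 shares of €4,830,000. Declan and Fenna each take €4,830,000. The 2 shares of the deceased (Liesel and Cormac) are combined into a pool of €9,660,000.
That pool (€9,660,000) is divided at the grandchildren's generation equally among Aditi, Ines, Yseult, Svea, Bruno, Celia, and Kofi: €1,380,000 each.

Celia receives €1,380,000.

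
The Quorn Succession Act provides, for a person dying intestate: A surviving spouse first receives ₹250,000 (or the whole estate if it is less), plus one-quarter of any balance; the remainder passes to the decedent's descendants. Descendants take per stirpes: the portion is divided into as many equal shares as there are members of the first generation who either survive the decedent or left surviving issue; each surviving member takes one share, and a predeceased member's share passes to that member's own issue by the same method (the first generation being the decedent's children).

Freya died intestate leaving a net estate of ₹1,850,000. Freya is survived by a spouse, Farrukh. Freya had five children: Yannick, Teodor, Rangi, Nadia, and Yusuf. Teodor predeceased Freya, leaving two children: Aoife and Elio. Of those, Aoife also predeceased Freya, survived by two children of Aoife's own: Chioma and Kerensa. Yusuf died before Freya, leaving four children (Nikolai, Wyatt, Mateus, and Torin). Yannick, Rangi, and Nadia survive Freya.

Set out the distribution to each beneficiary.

Farrukh: ₹650,000; Yannick: ₹240,000; Chioma: ₹60,000; Kerensa: ₹60,000; Elio: ₹120,000; Rangi: ₹240,000; Nadia: ₹240,000; Nikolai: ₹60,000; Wyatt: ₹60,000; Mateus: ₹60,000; Torin: ₹60,000

Farrukh first takes ₹250,000, leaving a balance of ₹1,600,000. Farrukh then takes one-quarter of the balance (₹400,000), for a total of ₹650,000. The remaining ₹1,200,000 passes to the descendants.
The descendants' portion (₹1,200,000) is divided into 5 shares of ₹240,000: Yannick, Rangi, and Nadia each take ₹240,000; Teodor's ₹240,000 share passes to Teodor's issue; Yusuf's ₹240,000 share passes to Yusuf's issue.
Teodor's share (₹240,000) is divided into 2 shares of ₹120,000: Elio takes ₹120,000; Aoife's ₹120,000 share passes to Aoife's issue.
Aoife's share (₹120,000) is divided into 2 shares of ₹60,000: Chioma and Kerensa each take ₹60,000.
Yusuf's share (₹240,000) is divided into 4 shares of ₹60,000: Nikolai, Wyatt, Mateus, and Torin each take ₹60,000.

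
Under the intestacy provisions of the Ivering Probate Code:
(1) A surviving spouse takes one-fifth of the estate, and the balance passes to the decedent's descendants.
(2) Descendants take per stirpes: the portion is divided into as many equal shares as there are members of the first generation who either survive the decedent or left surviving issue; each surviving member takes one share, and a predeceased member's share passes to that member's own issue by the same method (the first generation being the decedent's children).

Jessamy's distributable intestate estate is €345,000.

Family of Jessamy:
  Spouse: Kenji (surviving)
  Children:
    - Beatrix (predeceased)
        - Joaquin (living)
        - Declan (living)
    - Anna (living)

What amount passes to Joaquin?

Joaquin receives €69,000.

Kenji takes one-fifth of €345,000 = €69,000. The remaining €276,000 passes to the descendants.
The descendants' portion (€276,000) is divided into 2 shares of €138,000: Anna takes €138,000; Beatrix's €138,000 share passes to Beatrix's issue.
Beatrix's share (€138,000) is divided into 2 shares of €69,000: Joaquin and Declan each take €69,000.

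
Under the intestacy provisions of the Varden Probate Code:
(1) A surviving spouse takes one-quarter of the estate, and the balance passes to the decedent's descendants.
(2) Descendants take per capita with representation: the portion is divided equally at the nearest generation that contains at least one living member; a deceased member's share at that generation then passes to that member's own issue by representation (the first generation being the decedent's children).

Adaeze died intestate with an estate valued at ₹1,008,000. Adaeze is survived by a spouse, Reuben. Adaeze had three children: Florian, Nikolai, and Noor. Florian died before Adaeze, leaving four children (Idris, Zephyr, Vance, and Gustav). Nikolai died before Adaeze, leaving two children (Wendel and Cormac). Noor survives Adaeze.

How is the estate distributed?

Reuben: ₹252,000; Idris: ₹63,000; Zephyr: ₹63,000; Vance: ₹63,000; Gustav: ₹63,000; Wendel: ₹126,000; Cormac: ₹126,000; Noor: ₹252,000

Reuben takes one-quarter of ₹1,008,000 = ₹252,000. The remaining ₹756,000 passes to the descendants.
The descendants' portion (₹756,000) is divided into 3 shares of ₹252,000: Noor takes ₹252,000; Florian's ₹252,000 share passes to Florian's issue; Nikolai's ₹252,000 share passes to Nikolai's issue.
Florian's share (₹252,000) is divided into 4 shares of ₹63,000: Idris, Zephyr, Vance, and Gustav each take ₹63,000.
Nikolai's share (₹252,000) is divided into 2 shares of ₹126,000: Wendel and Cormac each take ₹126,000.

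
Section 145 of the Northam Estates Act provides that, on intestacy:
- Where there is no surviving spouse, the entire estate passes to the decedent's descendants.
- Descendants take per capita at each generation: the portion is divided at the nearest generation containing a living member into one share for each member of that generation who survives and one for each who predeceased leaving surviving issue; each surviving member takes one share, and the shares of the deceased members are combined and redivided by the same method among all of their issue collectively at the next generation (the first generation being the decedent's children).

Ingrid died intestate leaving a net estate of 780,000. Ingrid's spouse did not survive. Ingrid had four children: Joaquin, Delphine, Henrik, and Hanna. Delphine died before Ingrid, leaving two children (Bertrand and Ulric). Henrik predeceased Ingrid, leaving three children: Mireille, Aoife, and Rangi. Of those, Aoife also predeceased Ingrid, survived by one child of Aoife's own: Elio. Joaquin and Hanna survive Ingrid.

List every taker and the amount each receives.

The entire 780,000 passes to the descendants.
That amount (780,000) is divided at the children's generation into 4 shares of 195,000. Joaquin and Hanna each take 195,000. The 2 shares of the deceased (Delphine and Henrik) are combined into a pool of 390,000.
That pool (390,000) is divided at the grandchildren's generation into 5 shares of 78,000. Bertrand, Ulric, Mireille, and Rangi each take 78,000. The remaining share for the deceased Aoife (78,000) is carried to the next generation.
That pool (78,000) passes entirely to Elio, the sole taker at the great-grandchildren's generation.

Joaquin: 195,000; Bertrand: 78,000; Ulric: 78,000; Mireille: 78,000; Elio: 78,000; Rangi: 78,000; Hanna: 195,000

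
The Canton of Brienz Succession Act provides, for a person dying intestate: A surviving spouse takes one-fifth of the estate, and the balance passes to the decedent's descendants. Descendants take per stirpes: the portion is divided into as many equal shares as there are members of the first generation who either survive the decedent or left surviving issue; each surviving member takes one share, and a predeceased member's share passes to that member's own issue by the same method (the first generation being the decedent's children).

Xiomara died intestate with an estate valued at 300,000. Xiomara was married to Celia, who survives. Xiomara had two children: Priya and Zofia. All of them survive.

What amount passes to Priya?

Celia takes one-fifth of 300,000 = 60,000. The remaining 240,000 passes to the descendants.
The descendants' portion (240,000) is divided into 2 shares of 120,000: Priya and Zofia each take 120,000.

Priya receives 120,000.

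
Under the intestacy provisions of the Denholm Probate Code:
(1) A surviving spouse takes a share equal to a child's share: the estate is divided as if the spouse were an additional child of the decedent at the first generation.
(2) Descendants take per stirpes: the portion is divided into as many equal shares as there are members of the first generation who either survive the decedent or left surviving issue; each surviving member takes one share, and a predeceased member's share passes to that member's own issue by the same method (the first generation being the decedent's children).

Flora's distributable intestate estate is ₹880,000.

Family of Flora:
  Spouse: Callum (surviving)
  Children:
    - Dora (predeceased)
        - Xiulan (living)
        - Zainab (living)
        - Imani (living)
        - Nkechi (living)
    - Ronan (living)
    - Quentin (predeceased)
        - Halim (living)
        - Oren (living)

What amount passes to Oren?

Oren receives ₹110,000.

The spouse counts as an additional share at the children's level, so there are 4 primary shares of ₹220,000. Callum takes one such share (₹220,000).
The children's combined portion (₹660,000) is divided into 3 shares of ₹220,000: Ronan takes ₹220,000; Dora's ₹220,000 share passes to Dora's issue; Quentin's ₹220,000 share passes to Quentin's issue.
Dora's share (₹220,000) is divided into 4 shares of ₹55,000: Xiulan, Zainab, Imani, and Nkechi each take ₹55,000.
Quentin's share (₹220,000) is divided into 2 shares of ₹110,000: Halim and Oren each take ₹110,000.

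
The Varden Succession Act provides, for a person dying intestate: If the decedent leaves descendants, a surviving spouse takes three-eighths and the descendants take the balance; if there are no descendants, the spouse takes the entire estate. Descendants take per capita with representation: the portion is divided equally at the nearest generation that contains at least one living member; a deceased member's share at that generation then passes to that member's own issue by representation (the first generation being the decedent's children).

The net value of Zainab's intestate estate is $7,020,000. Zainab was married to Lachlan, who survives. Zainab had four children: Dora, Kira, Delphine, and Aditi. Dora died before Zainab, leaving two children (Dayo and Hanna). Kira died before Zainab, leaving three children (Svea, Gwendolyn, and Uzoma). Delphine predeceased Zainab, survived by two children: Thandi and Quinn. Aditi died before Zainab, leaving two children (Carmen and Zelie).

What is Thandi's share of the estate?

Lachlan takes three-eighths of $7,020,000 = $2,632,500. The remaining $4,387,500 passes to the descendants.
No child survives, so the initial division is made at the grandchildren's generation.
The descendants' portion ($4,387,500) is divided into 9 shares of $487,500: Dayo, Hanna, Svea, Gwendolyn, Uzoma, Thandi, Quinn, Carmen, and Zelie each take $487,500.

Thandi receives $487,500.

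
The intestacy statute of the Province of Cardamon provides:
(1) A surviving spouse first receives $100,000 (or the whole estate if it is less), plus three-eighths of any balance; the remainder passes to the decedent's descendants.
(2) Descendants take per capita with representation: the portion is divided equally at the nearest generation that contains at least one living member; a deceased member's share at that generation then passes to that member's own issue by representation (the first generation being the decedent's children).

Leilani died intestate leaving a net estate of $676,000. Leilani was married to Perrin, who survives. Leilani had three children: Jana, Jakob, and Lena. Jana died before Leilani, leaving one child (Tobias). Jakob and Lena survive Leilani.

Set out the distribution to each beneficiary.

Perrin first takes $100,000, leaving a balance of $576,000. Perrin then takes three-eighths of the balance ($216,000), for a total of $316,000. The remaining $360,000 passes to the descendants.
The descendants' portion ($360,000) is divided into 3 shares of $120,000: Jakob and Lena each take $120,000; Jana's $120,000 share passes to Jana's issue.
Jana's share ($120,000) passes entirely to Tobias.

Perrin: $316,000; Tobias: $120,000; Jakob: $120,000; Lena: $120,000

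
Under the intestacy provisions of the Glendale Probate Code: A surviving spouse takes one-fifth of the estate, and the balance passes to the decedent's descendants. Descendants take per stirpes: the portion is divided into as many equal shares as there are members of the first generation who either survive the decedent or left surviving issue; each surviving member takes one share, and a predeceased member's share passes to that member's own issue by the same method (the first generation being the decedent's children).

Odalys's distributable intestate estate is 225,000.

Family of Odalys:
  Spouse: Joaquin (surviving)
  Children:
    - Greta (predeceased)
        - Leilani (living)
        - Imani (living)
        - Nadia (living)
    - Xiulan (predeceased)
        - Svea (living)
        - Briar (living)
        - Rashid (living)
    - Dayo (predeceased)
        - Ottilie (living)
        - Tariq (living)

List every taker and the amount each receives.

Joaquin: 45,000; Leilani: 20,000; Imani: 20,000; Nadia: 20,000; Svea: 20,000; Briar: 20,000; Rashid: 20,000; Ottilie: 30,000; Tariq: 30,000

Joaquin takes one-fifth of 225,000 = 45,000. The remaining 180,000 passes to the descendants.
The descendants' portion (180,000) is divided into 3 shares of 60,000: Greta's 60,000 share passes to Greta's issue; Xiulan's 60,000 share passes to Xiulan's issue; Dayo's 60,000 share passes to Dayo's issue.
Greta's share (60,000) is divided into 3 shares of 20,000: Leilani, Imani, and Nadia each take 20,000.
Xiulan's share (60,000) is divided into 3 shares of 20,000: Svea, Briar, and Rashid each take 20,000.
Dayo's share (60,000) is divided into 2 shares of 30,000: Ottilie and Tariq each take 30,000.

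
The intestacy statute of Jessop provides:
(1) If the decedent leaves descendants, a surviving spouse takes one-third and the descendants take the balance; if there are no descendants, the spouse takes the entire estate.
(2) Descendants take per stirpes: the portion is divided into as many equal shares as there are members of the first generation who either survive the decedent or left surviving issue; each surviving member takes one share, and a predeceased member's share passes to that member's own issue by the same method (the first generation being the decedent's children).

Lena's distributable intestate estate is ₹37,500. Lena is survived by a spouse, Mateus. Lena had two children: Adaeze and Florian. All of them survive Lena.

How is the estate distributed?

Mateus: ₹12,500; Adaeze: ₹12,500; Florian: ₹12,500

Mateus takes one-third of ₹37,500 = ₹12,500. The remaining ₹25,000 passes to the descendants.
The descendants' portion (₹25,000) is divided into 2 shares of ₹12,500: Adaeze and Florian each take ₹12,500.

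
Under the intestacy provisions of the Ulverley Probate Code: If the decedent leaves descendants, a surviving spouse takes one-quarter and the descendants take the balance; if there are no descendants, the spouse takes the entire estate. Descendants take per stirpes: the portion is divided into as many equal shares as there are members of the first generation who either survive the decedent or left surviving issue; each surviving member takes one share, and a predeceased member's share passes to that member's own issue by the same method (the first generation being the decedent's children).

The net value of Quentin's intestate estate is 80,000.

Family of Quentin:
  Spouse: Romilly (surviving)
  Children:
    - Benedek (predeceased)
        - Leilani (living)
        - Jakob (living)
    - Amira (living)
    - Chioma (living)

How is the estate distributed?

Romilly: 20,000; Leilani: 10,000; Jakob: 10,000; Amira: 20,000; Chioma: 20,000

Romilly takes one-quarter of 80,000 = 20,000. The remaining 60,000 passes to the descendants.
The descendants' portion (60,000) is divided into 3 shares of 20,000: Amira and Chioma each take 20,000; Benedek's 20,000 share passes to Benedek's issue.
Benedek's share (20,000) is divided into 2 shares of 10,000: Leilani and Jakob each take 10,000.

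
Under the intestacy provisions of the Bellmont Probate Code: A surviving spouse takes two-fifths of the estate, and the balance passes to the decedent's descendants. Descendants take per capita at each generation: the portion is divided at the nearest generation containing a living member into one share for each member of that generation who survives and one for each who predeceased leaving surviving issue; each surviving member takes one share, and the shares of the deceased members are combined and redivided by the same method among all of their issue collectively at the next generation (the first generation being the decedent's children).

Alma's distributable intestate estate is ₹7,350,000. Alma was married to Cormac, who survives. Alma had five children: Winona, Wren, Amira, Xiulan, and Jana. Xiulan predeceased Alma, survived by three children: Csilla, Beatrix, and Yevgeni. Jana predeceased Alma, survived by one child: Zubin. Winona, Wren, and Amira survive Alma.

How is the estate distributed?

Cormac takes two-fifths of ₹7,350,000 = ₹2,940,000. The remaining ₹4,410,000 passes to the descendants.
The descendants' portion (₹4,410,000) is divided at the children's generation into 5 shares of ₹882,000. Winona, Wren, and Amira each take ₹882,000. The 2 shares of the deceased (Xiulan and Jana) are combined into a pool of ₹1,764,000.
That pool (₹1,764,000) is divided at the grandchildren's generation equally among Csilla, Beatrix, Yevgeni, and Zubin: ₹441,000 each.

Cormac: ₹2,940,000; Winona: ₹882,000; Wren: ₹882,000; Amira: ₹882,000; Csilla: ₹441,000; Beatrix: ₹441,000; Yevgeni: ₹441,000; Zubin: ₹441,000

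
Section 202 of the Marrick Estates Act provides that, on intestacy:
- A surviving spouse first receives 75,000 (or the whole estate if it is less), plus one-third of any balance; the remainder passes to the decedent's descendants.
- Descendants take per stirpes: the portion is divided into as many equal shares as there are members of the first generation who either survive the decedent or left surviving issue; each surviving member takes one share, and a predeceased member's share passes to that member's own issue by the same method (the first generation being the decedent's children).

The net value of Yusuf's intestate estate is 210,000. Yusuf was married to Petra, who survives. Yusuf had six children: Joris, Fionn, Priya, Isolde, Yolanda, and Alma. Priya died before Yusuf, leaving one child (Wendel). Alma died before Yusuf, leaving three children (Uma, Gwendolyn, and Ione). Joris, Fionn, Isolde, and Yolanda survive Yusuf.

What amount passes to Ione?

Petra first takes 75,000, leaving a balance of 135,000. Petra then takes one-third of the balance (45,000), for a total of 120,000. The remaining 90,000 passes to the descendants.
The descendants' portion (90,000) is divided into 6 shares of 15,000: Joris, Fionn, Isolde, and Yolanda each take 15,000; Priya's 15,000 share passes to Priya's issue; Alma's 15,000 share passes to Alma's issue.
Priya's share (15,000) passes entirely to Wendel.
Alma's share (15,000) is divided into 3 shares of 5,000: Uma, Gwendolyn, and Ione each take 5,000.

Ione receives 5,000.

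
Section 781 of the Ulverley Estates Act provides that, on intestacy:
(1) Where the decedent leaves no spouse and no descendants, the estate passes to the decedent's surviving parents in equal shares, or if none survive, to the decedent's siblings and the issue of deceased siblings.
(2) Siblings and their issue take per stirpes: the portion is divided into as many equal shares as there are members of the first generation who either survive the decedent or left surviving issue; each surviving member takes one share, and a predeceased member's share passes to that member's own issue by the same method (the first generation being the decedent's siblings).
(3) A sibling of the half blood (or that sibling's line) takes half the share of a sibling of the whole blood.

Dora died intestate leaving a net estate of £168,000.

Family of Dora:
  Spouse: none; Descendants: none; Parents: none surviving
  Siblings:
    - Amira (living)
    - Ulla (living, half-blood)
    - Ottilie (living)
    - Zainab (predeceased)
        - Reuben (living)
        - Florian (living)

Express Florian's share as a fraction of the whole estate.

Florian receives 1/7 of the estate.

The entire £168,000 passes to the siblings and their issue.
Counting each half-blood sibling's line as half a unit, there are 7/2 units in £168,000, so one unit is £48,000. Whole-blood lines (Amira, Ottilie, and Zainab) take £48,000 each; half-blood lines (Ulla) take £24,000 each.
Zainab's share (£48,000) is divided into 2 shares of £24,000: Reuben and Florian each take £24,000.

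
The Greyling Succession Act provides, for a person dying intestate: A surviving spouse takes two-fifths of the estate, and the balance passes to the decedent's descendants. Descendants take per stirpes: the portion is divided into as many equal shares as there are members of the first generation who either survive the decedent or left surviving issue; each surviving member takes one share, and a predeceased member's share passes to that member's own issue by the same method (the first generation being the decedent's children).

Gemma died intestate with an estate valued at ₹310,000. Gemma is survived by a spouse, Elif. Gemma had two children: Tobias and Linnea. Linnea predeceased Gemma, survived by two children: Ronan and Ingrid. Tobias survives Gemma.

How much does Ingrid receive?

Ingrid receives ₹46,500.

Elif takes two-fifths of ₹310,000 = ₹124,000. The remaining ₹186,000 passes to the descendants.
The descendants' portion (₹186,000) is divided into 2 shares of ₹93,000: Tobias takes ₹93,000; Linnea's ₹93,000 share passes to Linnea's issue.
Linnea's share (₹93,000) is divided into 2 shares of ₹46,500: Ronan and Ingrid each take ₹46,500.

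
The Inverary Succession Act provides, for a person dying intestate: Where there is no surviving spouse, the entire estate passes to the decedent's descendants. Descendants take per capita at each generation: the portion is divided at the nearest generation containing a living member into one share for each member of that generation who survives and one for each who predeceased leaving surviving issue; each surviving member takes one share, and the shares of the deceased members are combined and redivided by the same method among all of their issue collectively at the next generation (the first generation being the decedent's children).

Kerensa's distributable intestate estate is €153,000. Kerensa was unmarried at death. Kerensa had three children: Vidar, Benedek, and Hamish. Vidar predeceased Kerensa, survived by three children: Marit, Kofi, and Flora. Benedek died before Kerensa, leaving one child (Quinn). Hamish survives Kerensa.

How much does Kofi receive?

Kofi receives €25,500.

The entire €153,000 passes to the descendants.
That amount (€153,000) is divided at the children's generation into 3 shares of €51,000. Hamish takes €51,000. The 2 shares of the deceased (Vidar and Benedek) are combined into a pool of €102,000.
That pool (€102,000) is divided at the grandchildren's generation equally among Marit, Kofi, Flora, and Quinn: €25,500 each.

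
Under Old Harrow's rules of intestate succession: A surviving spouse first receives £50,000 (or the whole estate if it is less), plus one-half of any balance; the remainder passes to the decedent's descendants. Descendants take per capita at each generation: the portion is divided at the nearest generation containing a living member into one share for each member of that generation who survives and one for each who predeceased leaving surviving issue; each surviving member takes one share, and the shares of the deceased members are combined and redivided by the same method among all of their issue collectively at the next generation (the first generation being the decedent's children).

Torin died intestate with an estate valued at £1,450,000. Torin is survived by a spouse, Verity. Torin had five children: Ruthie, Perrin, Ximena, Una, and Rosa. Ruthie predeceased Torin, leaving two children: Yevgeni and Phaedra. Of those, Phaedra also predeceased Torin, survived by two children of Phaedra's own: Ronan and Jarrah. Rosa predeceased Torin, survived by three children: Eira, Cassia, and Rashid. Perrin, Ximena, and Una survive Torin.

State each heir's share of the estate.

Verity: £750,000; Yevgeni: £56,000; Ronan: £28,000; Jarrah: £28,000; Perrin: £140,000; Ximena: £140,000; Una: £140,000; Eira: £56,000; Cassia: £56,000; Rashid: £56,000

Verity first takes £50,000, leaving a balance of £1,400,000. Verity then takes one-half of the balance (£700,000), for a total of £750,000. The remaining £700,000 passes to the descendants.
The descendants' portion (£700,000) is divided at the children's generation into 5 shares of £140,000. Perrin, Ximena, and Una each take £140,000. The 2 shares of the deceased (Ruthie and Rosa) are combined into a pool of £280,000.
That pool (£280,000) is divided at the grandchildren's generation into 5 shares of £56,000. Yevgeni, Eira, Cassia, and Rashid each take £56,000. The remaining share for the deceased Phaedra (£56,000) is carried to the next generation.
That pool (£56,000) is divided at the great-grandchildren's generation equally among Ronan and Jarrah: £28,000 each.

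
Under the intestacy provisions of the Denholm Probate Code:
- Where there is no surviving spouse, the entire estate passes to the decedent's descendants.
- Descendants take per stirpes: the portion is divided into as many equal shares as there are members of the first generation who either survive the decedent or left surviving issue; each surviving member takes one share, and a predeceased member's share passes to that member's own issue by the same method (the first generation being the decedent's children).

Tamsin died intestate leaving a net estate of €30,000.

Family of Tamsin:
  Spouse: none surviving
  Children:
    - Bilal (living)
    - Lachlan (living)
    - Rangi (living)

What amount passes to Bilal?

Bilal receives €10,000.

The entire €30,000 passes to the descendants.
That amount (€30,000) is divided into 3 shares of €10,000: Bilal, Lachlan, and Rangi each take €10,000.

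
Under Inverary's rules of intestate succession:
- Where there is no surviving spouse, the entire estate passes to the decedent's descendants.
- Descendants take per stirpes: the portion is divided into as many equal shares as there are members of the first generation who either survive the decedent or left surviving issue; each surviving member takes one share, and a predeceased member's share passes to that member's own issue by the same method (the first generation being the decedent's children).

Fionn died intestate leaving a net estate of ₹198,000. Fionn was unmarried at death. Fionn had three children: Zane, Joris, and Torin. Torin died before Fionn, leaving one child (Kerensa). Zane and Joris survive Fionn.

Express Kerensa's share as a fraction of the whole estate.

Kerensa receives 1/3 of the estate.

The entire ₹198,000 passes to the descendants.
That amount (₹198,000) is divided into 3 shares of ₹66,000: Zane and Joris each take ₹66,000; Torin's ₹66,000 share passes to Torin's issue.
Torin's share (₹66,000) passes entirely to Kerensa.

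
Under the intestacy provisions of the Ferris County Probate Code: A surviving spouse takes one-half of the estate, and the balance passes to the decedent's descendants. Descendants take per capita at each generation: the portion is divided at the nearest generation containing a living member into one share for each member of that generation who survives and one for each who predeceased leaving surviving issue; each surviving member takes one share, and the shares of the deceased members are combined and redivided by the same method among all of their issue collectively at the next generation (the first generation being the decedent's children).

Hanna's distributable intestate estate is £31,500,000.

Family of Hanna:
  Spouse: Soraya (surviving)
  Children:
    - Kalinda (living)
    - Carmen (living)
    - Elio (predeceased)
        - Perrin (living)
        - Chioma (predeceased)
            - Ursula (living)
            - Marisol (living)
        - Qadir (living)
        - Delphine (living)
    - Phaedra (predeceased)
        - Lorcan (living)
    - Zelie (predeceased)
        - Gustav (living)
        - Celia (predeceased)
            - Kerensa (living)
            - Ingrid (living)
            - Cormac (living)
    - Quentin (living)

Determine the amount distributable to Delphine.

Delphine receives £1,125,000.

Soraya takes one-half of £31,500,000 = £15,750,000. The remaining £15,750,000 passes to the descendants.
The descendants' portion (£15,750,000) is divided at the children's generation into 6 shares of £2,625,000. Kalinda, Carmen, and Quentin each take £2,625,000. The 3 shares of the deceased (Elio, Phaedra, and Zelie) are combined into a pool of £7,875,000.
That pool (£7,875,000) is divided at the grandchildren's generation into 7 shares of £1,125,000. Perrin, Qadir, Delphine, Lorcan, and Gustav each take £1,125,000. The 2 shares of the deceased (Chioma and Celia) are combined into a pool of £2,250,000.
That pool (£2,250,000) is divided at the great-grandchildren's generation equally among Ursula, Marisol, Kerensa, Ingrid, and Cormac: £450,000 each.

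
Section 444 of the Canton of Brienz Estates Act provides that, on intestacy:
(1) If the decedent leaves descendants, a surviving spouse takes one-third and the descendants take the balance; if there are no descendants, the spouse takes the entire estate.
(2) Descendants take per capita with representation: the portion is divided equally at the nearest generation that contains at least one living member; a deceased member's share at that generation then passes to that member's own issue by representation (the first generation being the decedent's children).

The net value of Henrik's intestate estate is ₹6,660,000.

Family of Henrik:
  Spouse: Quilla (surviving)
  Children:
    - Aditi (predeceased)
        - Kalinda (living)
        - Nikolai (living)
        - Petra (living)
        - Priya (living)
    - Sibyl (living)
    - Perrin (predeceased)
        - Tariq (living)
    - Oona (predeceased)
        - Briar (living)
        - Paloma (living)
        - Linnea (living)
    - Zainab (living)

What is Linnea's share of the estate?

Quilla takes one-third of ₹6,660,000 = ₹2,220,000. The remaining ₹4,440,000 passes to the descendants.
The descendants' portion (₹4,440,000) is divided into 5 shares of ₹888,000: Sibyl and Zainab each take ₹888,000; Aditi's ₹888,000 share passes to Aditi's issue; Perrin's ₹888,000 share passes to Perrin's issue; Oona's ₹888,000 share passes to Oona's issue.
Aditi's share (₹888,000) is divided into 4 shares of ₹222,000: Kalinda, Nikolai, Petra, and Priya each take ₹222,000.
Perrin's share (₹888,000) passes entirely to Tariq.
Oona's share (₹888,000) is divided into 3 shares of ₹296,000: Briar, Paloma, and Linnea each take ₹296,000.

Linnea receives ₹296,000.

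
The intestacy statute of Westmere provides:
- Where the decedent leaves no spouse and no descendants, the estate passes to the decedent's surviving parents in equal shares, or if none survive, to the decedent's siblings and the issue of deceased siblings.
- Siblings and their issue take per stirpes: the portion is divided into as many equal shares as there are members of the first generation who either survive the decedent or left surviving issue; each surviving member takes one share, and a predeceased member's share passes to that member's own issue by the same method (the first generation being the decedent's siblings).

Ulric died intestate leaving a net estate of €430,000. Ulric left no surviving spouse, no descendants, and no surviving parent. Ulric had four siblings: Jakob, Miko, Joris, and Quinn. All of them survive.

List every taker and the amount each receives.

Jakob: €107,500; Miko: €107,500; Joris: €107,500; Quinn: €107,500

The entire €430,000 passes to the siblings and their issue.
That amount (€430,000) is divided into 4 shares of €107,500: Jakob, Miko, Joris, and Quinn each take €107,500.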